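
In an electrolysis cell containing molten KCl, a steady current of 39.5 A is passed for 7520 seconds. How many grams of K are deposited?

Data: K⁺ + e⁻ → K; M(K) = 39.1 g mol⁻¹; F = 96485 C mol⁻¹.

Q = I·t = 39.50 A × 7520.0 s = 297000 C.
n(e⁻) = Q/F = 297000 / 96485 = 3.079 mol.
K⁺ + e⁻ → K, so n(K) = n(e⁻)/1 = 3.079 mol.
m = n·M = 3.079 × 39.1 = 120 g.

120 g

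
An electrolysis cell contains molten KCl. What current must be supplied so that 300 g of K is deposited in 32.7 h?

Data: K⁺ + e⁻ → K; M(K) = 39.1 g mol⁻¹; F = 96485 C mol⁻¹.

n(K) = 300 / 39.1 = 7.673 mol.
n(e⁻) = 1 × 7.673 = 7.673 mol.
Q = n(e⁻)·F = 7.673 × 96485 = 740300 C.
I = Q/t = 740300 / 117720 s = 6.29 A.

6.29 A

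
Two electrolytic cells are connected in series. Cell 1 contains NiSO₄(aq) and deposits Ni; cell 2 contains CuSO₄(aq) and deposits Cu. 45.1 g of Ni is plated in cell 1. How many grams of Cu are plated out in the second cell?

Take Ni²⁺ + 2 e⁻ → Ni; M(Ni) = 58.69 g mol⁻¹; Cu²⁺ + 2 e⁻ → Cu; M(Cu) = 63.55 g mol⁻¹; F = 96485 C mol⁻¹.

n(Ni) = 45.1 / 58.69 = 0.7684 mol.
Since Ni²⁺ + 2 e⁻ → Ni, n(e⁻) passed = 2 × 0.7684 = 1.537 mol.
Cells in series carry the same charge, so the same 1.537 mol of electrons passes through cell 2.
Cu²⁺ + 2 e⁻ → Cu, so n(Cu) = 1.537 / 2 = 0.7684 mol.
m(Cu) = 0.7684 × 63.55 = 48.8 g.

48.8 g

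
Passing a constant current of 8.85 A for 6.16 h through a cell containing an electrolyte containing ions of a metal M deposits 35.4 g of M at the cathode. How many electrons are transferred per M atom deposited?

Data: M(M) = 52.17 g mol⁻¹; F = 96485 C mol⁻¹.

Q = I·t = 8.850 A × 22176 s = 196300 C, so n(e⁻) = 196300/96485 = 2.034 mol.
n(M) deposited = 35.4 / 52.17 = 0.6786 mol.
Electrons per atom = n(e⁻)/n(M) = 2.034 / 0.6786 = 3.00 ≈ 3, so the ion is M³⁺.

3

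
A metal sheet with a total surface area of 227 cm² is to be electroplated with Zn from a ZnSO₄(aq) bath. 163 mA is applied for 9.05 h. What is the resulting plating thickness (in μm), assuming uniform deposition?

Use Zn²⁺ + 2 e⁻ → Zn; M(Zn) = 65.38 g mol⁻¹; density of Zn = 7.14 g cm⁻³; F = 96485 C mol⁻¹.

11.1 μm

Q = I·t = 0.1630 × 32580 = 5311 C; n(e⁻) = 0.05504 mol.
n(Zn) = n(e⁻)/2 = 0.02752 mol, so m = 0.02752 × 65.38 = 1.799 g.
Volume = m/ρ = 1.799 / 7.14 = 0.2520 cm³.
Thickness = V/A = 0.2520 / 227 = 0.00111 cm = 11.1 μm.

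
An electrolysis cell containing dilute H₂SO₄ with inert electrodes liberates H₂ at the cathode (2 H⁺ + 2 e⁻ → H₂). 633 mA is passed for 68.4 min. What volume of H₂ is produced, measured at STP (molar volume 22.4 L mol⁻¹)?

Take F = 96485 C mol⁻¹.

0.302 L

Q = I·t = 0.6330 A × 4104.0 s = 2598 C.
n(e⁻) = Q/F = 2598 / 96485 = 0.02692 mol.
2 electrons are transferred per H₂ molecule, so n(H₂) = 0.02692 / 2 = 0.01346 mol.
V = n × V_m = 0.01346 × 22.4 = 0.302 L.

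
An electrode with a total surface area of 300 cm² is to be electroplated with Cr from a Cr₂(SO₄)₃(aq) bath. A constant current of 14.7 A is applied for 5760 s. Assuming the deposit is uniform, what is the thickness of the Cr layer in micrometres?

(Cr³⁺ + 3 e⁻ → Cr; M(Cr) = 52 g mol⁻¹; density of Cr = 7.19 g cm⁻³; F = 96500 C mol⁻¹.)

Q = I·t = 14.70 × 5760.0 = 84670 C; n(e⁻) = 0.8774 mol.
n(Cr) = n(e⁻)/3 = 0.2925 mol, so m = 0.2925 × 52 = 15.21 g.
Volume = m/ρ = 15.21 / 7.19 = 2.115 cm³.
Thickness = V/A = 2.115 / 300 = 0.00705 cm = 70.5 μm.

70.5 μm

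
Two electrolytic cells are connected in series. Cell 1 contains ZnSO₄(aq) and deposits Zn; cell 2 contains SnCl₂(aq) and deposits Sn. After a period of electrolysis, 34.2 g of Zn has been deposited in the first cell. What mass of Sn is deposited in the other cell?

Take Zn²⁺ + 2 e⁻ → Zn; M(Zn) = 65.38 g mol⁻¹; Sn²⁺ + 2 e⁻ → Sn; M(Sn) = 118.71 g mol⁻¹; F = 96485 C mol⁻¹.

n(Zn) = 34.2 / 65.38 = 0.5231 mol.
Since Zn²⁺ + 2 e⁻ → Zn, n(e⁻) passed = 2 × 0.5231 = 1.046 mol.
Cells in series carry the same charge, so the same 1.046 mol of electrons passes through cell 2.
Sn²⁺ + 2 e⁻ → Sn, so n(Sn) = 1.046 / 2 = 0.5231 mol.
m(Sn) = 0.5231 × 118.71 = 62.1 g.

62.1 g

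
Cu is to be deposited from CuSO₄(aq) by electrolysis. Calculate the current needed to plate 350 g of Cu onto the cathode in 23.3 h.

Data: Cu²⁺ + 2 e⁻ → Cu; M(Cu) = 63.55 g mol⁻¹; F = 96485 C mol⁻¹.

12.7 A

n(Cu) = 350 / 63.55 = 5.507 mol.
n(e⁻) = 2 × 5.507 = 11.01 mol.
Q = n(e⁻)·F = 11.01 × 96485 = 1063000 C.
I = Q/t = 1063000 / 83880 s = 12.7 A.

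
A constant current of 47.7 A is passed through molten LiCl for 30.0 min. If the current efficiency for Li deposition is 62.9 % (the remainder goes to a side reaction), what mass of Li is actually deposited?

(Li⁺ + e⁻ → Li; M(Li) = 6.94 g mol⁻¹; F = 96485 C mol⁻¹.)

Q = I·t = 47.70 × 1800.0 = 85860 C.
n(e⁻) = 85860/96485 = 0.8899 mol; theoretically n(Li) = 0.8899/1 = 0.8899 mol, m_theo = 6.176 g.
At 62.9 % efficiency, m_actual = 0.629 × 6.176 = 3.88 g.

3.88 g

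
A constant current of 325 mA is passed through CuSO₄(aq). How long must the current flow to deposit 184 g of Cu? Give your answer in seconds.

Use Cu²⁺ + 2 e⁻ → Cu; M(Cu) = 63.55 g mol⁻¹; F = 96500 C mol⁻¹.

n(Cu) = m/M = 184 / 63.55 = 2.895 mol.
Each Cu atom requires 2 electrons, so n(e⁻) = 2 × 2.895 = 5.791 mol.
Q = n(e⁻)·F = 5.791 × 96500 = 558800 C.
t = Q/I = 558800 / 0.3250 A = 1719000 s.

1.72 × 10⁶ s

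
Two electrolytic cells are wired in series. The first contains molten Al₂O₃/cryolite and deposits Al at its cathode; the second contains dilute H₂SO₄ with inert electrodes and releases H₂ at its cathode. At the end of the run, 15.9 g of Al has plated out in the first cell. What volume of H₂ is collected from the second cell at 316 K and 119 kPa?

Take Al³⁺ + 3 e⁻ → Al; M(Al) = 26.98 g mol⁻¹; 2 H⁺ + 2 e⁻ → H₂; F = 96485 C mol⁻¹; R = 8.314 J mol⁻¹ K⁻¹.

n(Al) = 15.9 / 26.98 = 0.5893 mol, so n(e⁻) = 3 × 0.5893 = 1.768 mol.
The cells are in series, so the same 1.768 mol of electrons passes through the second cell.
2 H⁺ + 2 e⁻ → H₂ — 2 mol e⁻ per mol H₂, so n(H₂) = 1.768/2 = 0.8840 mol.
V = nRT/P = (0.8840 × 8.314 × 316) / (119 × 10³) = 0.0195 m³ = 19.5 L.

19.5 L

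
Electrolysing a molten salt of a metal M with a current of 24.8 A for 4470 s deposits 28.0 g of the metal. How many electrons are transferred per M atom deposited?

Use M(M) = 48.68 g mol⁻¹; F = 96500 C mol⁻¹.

Q = I·t = 24.80 A × 4470.0 s = 110900 C, so n(e⁻) = 110900/96500 = 1.149 mol.
n(M) deposited = 28.0 / 48.68 = 0.5752 mol.
Electrons per atom = n(e⁻)/n(M) = 1.149 / 0.5752 = 2.00 ≈ 2, so the ion is M²⁺.

2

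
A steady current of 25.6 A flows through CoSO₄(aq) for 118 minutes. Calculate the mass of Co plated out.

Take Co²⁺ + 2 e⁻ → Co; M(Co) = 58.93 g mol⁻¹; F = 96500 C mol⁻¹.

55.3 g

Q = I·t = 25.60 A × 7080.0 s = 181200 C.
n(e⁻) = Q/F = 181200 / 96500 = 1.878 mol.
Co²⁺ + 2 e⁻ → Co, so n(Co) = n(e⁻)/2 = 0.9391 mol.
m = n·M = 0.9391 × 58.93 = 55.3 g.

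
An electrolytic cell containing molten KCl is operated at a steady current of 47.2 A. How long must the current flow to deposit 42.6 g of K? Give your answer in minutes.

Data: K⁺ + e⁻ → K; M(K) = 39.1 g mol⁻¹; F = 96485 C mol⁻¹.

n(K) = m/M = 42.6 / 39.1 = 1.090 mol.
Each K atom requires 1 electron, so n(e⁻) = 1 × 1.090 = 1.090 mol.
Q = n(e⁻)·F = 1.090 × 96485 = 105100 C.
t = Q/I = 105100 / 47.20 A = 2227 s = 37.1 min.

37.1 min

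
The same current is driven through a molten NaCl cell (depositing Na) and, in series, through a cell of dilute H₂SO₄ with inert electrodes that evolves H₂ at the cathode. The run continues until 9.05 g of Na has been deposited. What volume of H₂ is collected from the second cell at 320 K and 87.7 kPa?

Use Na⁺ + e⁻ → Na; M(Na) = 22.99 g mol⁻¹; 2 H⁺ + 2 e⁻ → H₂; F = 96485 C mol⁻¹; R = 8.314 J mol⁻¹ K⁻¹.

n(Na) = 9.05 / 22.99 = 0.3936 mol, so n(e⁻) = 1 × 0.3936 = 0.3936 mol.
The cells are in series, so the same 0.3936 mol of electrons passes through the second cell.
2 H⁺ + 2 e⁻ → H₂ — 2 mol e⁻ per mol H₂, so n(H₂) = 0.3936/2 = 0.1968 mol.
V = nRT/P = (0.1968 × 8.314 × 320) / (87.7 × 10³) = 0.00597 m³ = 5.97 L.

5.97 L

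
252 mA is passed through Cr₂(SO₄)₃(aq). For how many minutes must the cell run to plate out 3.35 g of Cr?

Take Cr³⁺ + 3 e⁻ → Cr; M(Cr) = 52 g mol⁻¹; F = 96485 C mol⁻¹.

1230 min

n(Cr) = m/M = 3.35 / 52 = 0.06442 mol.
Each Cr atom requires 3 electrons, so n(e⁻) = 3 × 0.06442 = 0.1933 mol.
Q = n(e⁻)·F = 0.1933 × 96485 = 18650 C.
t = Q/I = 18650 / 0.2520 A = 74000 s = 1230 min.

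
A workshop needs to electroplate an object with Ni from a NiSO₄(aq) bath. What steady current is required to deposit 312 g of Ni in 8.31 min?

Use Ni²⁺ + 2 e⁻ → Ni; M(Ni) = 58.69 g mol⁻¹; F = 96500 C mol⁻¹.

n(Ni) = 312 / 58.69 = 5.316 mol.
n(e⁻) = 2 × 5.316 = 10.63 mol.
Q = n(e⁻)·F = 10.63 × 96500 = 1026000 C.
I = Q/t = 1026000 / 498.60 s = 2060 A.

2060 A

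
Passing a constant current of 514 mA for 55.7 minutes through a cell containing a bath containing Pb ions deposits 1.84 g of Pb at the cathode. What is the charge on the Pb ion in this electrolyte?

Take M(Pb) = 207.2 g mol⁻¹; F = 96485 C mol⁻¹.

Q = I·t = 0.5140 A × 3342.0 s = 1718 C, so n(e⁻) = 1718/96485 = 0.01780 mol.
n(Pb) deposited = 1.84 / 207.2 = 0.008880 mol.
Electrons per atom = n(e⁻)/n(Pb) = 0.01780 / 0.008880 = 2.00 ≈ 2, so the ion is Pb²⁺.

+2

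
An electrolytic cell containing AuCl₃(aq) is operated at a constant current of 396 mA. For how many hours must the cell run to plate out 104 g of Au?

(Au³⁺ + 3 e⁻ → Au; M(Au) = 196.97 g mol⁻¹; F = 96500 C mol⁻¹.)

107 h

n(Au) = m/M = 104 / 196.97 = 0.5280 mol.
Each Au atom requires 3 electrons, so n(e⁻) = 3 × 0.5280 = 1.584 mol.
Q = n(e⁻)·F = 1.584 × 96500 = 152900 C.
t = Q/I = 152900 / 0.3960 A = 386000 s = 107 h.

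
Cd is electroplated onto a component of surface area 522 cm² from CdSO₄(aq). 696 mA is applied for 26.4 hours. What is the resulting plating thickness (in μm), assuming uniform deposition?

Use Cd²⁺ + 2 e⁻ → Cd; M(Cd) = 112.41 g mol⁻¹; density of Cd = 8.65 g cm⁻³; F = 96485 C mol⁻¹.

85.3 μm

Q = I·t = 0.6960 × 95040 = 66150 C; n(e⁻) = 0.6856 mol.
n(Cd) = n(e⁻)/2 = 0.3428 mol, so m = 0.3428 × 112.41 = 38.53 g.
Volume = m/ρ = 38.53 / 8.65 = 4.455 cm³.
Thickness = V/A = 4.455 / 522 = 0.00853 cm = 85.3 μm.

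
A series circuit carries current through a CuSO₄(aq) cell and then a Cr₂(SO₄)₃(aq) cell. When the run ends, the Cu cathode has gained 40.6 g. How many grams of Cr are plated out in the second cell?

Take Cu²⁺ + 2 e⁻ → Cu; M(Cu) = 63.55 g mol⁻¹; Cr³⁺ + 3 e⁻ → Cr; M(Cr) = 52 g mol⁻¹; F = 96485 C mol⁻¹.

22.1 g

n(Cu) = 40.6 / 63.55 = 0.6389 mol.
Since Cu²⁺ + 2 e⁻ → Cu, n(e⁻) passed = 2 × 0.6389 = 1.278 mol.
Cells in series carry the same charge, so the same 1.278 mol of electrons passes through cell 2.
Cr³⁺ + 3 e⁻ → Cr, so n(Cr) = 1.278 / 3 = 0.4259 mol.
m(Cr) = 0.4259 × 52 = 22.1 g.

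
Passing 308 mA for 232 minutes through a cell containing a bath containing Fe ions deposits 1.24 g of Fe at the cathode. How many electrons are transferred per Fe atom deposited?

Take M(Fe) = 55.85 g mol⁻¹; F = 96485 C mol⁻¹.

2

Q = I·t = 0.3080 A × 13920 s = 4287 C, so n(e⁻) = 4287/96485 = 0.04444 mol.
n(Fe) deposited = 1.24 / 55.85 = 0.02220 mol.
Electrons per atom = n(e⁻)/n(Fe) = 0.04444 / 0.02220 = 2.00 ≈ 2, so the ion is Fe²⁺.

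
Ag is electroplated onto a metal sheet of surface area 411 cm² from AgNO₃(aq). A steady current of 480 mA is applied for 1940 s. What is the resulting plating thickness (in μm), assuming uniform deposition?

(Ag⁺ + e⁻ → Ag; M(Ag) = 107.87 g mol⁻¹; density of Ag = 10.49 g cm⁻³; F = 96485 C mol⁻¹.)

2.41 μm

Q = I·t = 0.4800 × 1940.0 = 931.2 C; n(e⁻) = 0.009651 mol.
n(Ag) = n(e⁻)/1 = 0.009651 mol, so m = 0.009651 × 107.87 = 1.041 g.
Volume = m/ρ = 1.041 / 10.49 = 0.09924 cm³.
Thickness = V/A = 0.09924 / 411 = 2.41 × 10⁻⁴ cm = 2.41 μm.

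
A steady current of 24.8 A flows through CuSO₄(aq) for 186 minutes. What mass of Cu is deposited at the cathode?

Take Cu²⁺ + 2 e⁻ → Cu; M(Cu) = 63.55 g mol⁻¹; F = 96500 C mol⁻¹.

Q = I·t = 24.80 A × 11160 s = 276800 C.
n(e⁻) = Q/F = 276800 / 96500 = 2.868 mol.
Cu²⁺ + 2 e⁻ → Cu, so n(Cu) = n(e⁻)/2 = 1.434 mol.
m = n·M = 1.434 × 63.55 = 91.1 g.

91.1 g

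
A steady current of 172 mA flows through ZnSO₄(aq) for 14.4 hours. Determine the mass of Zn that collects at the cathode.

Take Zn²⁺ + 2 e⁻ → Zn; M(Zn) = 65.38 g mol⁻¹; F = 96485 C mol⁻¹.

Q = I·t = 0.1720 A × 51840 s = 8916 C.
n(e⁻) = Q/F = 8916 / 96485 = 0.09241 mol.
Zn²⁺ + 2 e⁻ → Zn, so n(Zn) = n(e⁻)/2 = 0.04621 mol.
m = n·M = 0.04621 × 65.38 = 3.02 g.

3.02 g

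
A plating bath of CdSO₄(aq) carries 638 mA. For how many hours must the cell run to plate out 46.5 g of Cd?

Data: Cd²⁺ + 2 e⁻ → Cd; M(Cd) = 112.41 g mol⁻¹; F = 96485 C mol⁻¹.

n(Cd) = m/M = 46.5 / 112.41 = 0.4137 mol.
Each Cd atom requires 2 electrons, so n(e⁻) = 2 × 0.4137 = 0.8273 mol.
Q = n(e⁻)·F = 0.8273 × 96485 = 79820 C.
t = Q/I = 79820 / 0.6380 A = 125100 s = 34.8 h.

34.8 h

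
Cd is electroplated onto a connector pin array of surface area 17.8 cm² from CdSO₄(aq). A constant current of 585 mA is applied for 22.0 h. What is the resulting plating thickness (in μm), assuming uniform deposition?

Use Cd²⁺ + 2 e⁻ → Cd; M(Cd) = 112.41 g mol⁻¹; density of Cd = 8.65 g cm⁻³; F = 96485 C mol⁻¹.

1750 μm

Q = I·t = 0.5850 × 79200 = 46330 C; n(e⁻) = 0.4802 mol.
n(Cd) = n(e⁻)/2 = 0.2401 mol, so m = 0.2401 × 112.41 = 26.99 g.
Volume = m/ρ = 26.99 / 8.65 = 3.120 cm³.
Thickness = V/A = 3.120 / 17.8 = 0.175 cm = 1750 μm.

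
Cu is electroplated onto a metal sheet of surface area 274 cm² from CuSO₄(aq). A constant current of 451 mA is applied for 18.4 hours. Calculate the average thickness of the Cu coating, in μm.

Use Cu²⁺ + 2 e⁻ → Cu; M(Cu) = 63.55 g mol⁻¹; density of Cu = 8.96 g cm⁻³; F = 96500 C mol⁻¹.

Q = I·t = 0.4510 × 66240 = 29870 C; n(e⁻) = 0.3096 mol.
n(Cu) = n(e⁻)/2 = 0.1548 mol, so m = 0.1548 × 63.55 = 9.837 g.
Volume = m/ρ = 9.837 / 8.96 = 1.098 cm³.
Thickness = V/A = 1.098 / 274 = 0.00401 cm = 40.1 μm.

40.1 μm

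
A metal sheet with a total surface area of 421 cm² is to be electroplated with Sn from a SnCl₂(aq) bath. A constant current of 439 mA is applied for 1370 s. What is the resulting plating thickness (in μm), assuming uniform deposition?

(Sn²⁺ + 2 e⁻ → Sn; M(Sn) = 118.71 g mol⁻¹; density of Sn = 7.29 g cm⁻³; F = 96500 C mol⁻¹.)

1.21 μm

Q = I·t = 0.4390 × 1370.0 = 601.4 C; n(e⁻) = 0.006232 mol.
n(Sn) = n(e⁻)/2 = 0.003116 mol, so m = 0.003116 × 118.71 = 0.3699 g.
Volume = m/ρ = 0.3699 / 7.29 = 0.05074 cm³.
Thickness = V/A = 0.05074 / 421 = 1.21 × 10⁻⁴ cm = 1.21 μm.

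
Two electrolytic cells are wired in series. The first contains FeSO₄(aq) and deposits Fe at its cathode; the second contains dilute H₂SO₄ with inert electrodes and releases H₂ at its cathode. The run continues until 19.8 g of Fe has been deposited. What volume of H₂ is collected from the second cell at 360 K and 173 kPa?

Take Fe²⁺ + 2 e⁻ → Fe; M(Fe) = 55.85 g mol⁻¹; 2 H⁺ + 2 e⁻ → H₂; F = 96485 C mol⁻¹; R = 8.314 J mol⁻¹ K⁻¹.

6.13 L

n(Fe) = 19.8 / 55.85 = 0.3545 mol, so n(e⁻) = 2 × 0.3545 = 0.7090 mol.
The cells are in series, so the same 0.7090 mol of electrons passes through the second cell.
2 H⁺ + 2 e⁻ → H₂ — 2 mol e⁻ per mol H₂, so n(H₂) = 0.7090/2 = 0.3545 mol.
V = nRT/P = (0.3545 × 8.314 × 360) / (173 × 10³) = 0.00613 m³ = 6.13 L.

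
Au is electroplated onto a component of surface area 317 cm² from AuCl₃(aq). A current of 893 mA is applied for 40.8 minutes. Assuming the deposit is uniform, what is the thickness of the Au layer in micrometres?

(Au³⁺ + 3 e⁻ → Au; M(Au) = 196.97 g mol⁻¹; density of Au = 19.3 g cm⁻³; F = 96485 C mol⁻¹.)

Q = I·t = 0.8930 × 2448.0 = 2186 C; n(e⁻) = 0.02266 mol.
n(Au) = n(e⁻)/3 = 0.007552 mol, so m = 0.007552 × 196.97 = 1.488 g.
Volume = m/ρ = 1.488 / 19.3 = 0.07708 cm³.
Thickness = V/A = 0.07708 / 317 = 2.43 × 10⁻⁴ cm = 2.43 μm.

2.43 μm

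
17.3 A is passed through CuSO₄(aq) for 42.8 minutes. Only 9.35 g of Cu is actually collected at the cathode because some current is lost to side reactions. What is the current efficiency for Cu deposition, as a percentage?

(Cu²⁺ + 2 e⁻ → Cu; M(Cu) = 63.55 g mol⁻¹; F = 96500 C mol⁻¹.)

63.9 %

Q = I·t = 17.30 × 2568.0 = 44430 C; n(e⁻) = 44430/96500 = 0.4604 mol.
Theoretical n(Cu) = n(e⁻)/2 = 0.2302 mol, i.e. m_theo = 0.2302 × 63.55 = 14.63 g.
Efficiency = m_actual / m_theo = 9.35 / 14.63 = 63.9 %.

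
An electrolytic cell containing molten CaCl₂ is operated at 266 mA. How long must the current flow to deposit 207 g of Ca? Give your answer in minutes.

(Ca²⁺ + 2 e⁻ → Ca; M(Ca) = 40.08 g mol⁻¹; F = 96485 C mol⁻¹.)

n(Ca) = m/M = 207 / 40.08 = 5.165 mol.
Each Ca atom requires 2 electrons, so n(e⁻) = 2 × 5.165 = 10.33 mol.
Q = n(e⁻)·F = 10.33 × 96485 = 996600 C.
t = Q/I = 996600 / 0.2660 A = 3747000 s = 62400 min.

62400 min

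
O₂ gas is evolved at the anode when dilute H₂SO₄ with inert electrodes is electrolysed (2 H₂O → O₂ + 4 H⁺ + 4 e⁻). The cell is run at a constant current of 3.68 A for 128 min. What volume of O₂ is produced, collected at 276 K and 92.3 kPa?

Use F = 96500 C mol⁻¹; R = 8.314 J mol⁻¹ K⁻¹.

1.82 L

Q = I·t = 3.680 A × 7680.0 s = 28260 C.
n(e⁻) = Q/F = 28260 / 96500 = 0.2929 mol.
4 electrons are transferred per O₂ molecule, so n(O₂) = 0.2929 / 4 = 0.07322 mol.
V = nRT/P = (0.07322 × 8.314 × 276) / (92.3 × 10³ Pa) = 0.00182 m³ = 1.82 L.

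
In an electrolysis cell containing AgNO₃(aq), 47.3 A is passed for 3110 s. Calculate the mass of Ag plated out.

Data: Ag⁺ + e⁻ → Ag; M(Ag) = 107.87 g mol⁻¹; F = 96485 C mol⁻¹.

164 g

Q = I·t = 47.30 A × 3110.0 s = 147100 C.
n(e⁻) = Q/F = 147100 / 96485 = 1.525 mol.
Ag⁺ + e⁻ → Ag, so n(Ag) = n(e⁻)/1 = 1.525 mol.
m = n·M = 1.525 × 107.87 = 164 g.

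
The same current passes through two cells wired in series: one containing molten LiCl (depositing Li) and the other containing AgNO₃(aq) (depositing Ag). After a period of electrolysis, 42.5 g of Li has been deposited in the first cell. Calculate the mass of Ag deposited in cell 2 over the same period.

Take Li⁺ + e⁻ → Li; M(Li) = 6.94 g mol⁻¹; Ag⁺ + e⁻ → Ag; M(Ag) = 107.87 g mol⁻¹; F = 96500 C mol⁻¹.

n(Li) = 42.5 / 6.94 = 6.124 mol.
Since Li⁺ + e⁻ → Li, n(e⁻) passed = 1 × 6.124 = 6.124 mol.
Cells in series carry the same charge, so the same 6.124 mol of electrons passes through cell 2.
Ag⁺ + e⁻ → Ag, so n(Ag) = 6.124 / 1 = 6.124 mol.
m(Ag) = 6.124 × 107.87 = 661 g.

661 g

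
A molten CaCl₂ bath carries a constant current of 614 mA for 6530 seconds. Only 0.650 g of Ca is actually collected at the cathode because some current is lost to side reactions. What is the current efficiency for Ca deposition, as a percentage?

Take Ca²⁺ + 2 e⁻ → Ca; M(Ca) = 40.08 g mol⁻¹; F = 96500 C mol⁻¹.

78.1 %

Q = I·t = 0.6140 × 6530.0 = 4009 C; n(e⁻) = 4009/96500 = 0.04155 mol.
Theoretical n(Ca) = n(e⁻)/2 = 0.02077 mol, i.e. m_theo = 0.02077 × 40.08 = 0.8326 g.
Efficiency = m_actual / m_theo = 0.650 / 0.8326 = 78.1 %.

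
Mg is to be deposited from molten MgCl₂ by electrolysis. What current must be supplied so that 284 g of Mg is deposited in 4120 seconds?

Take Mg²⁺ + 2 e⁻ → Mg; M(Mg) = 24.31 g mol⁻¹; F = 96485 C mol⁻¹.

n(Mg) = 284 / 24.31 = 11.68 mol.
n(e⁻) = 2 × 11.68 = 23.36 mol.
Q = n(e⁻)·F = 23.36 × 96485 = 2254000 C.
I = Q/t = 2254000 / 4120.0 s = 547 A.

547 A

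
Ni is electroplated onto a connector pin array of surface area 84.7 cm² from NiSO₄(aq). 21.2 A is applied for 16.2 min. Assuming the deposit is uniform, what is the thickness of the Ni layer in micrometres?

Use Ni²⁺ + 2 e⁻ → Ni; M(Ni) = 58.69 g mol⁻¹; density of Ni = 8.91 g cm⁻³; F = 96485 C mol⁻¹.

83.0 μm

Q = I·t = 21.20 × 972.00 = 20610 C; n(e⁻) = 0.2136 mol.
n(Ni) = n(e⁻)/2 = 0.1068 mol, so m = 0.1068 × 58.69 = 6.267 g.
Volume = m/ρ = 6.267 / 8.91 = 0.7034 cm³.
Thickness = V/A = 0.7034 / 84.7 = 0.00830 cm = 83.0 μm.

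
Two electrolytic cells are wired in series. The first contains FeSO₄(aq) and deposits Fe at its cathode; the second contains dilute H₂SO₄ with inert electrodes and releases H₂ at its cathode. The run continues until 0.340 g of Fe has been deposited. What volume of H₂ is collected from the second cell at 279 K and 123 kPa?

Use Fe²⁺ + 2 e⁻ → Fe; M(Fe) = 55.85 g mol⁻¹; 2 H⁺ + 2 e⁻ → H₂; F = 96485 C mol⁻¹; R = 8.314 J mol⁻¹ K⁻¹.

n(Fe) = 0.340 / 55.85 = 0.006088 mol, so n(e⁻) = 2 × 0.006088 = 0.01218 mol.
The cells are in series, so the same 0.01218 mol of electrons passes through the second cell.
2 H⁺ + 2 e⁻ → H₂ — 2 mol e⁻ per mol H₂, so n(H₂) = 0.01218/2 = 0.006088 mol.
V = nRT/P = (0.006088 × 8.314 × 279) / (123 × 10³) = 1.15 × 10⁻⁴ m³ = 0.115 L.

0.115 L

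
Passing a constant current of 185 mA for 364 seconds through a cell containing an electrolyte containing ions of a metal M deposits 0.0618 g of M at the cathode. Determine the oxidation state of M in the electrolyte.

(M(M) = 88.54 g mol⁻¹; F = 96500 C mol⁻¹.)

Q = I·t = 0.1850 A × 364.00 s = 67.34 C, so n(e⁻) = 67.34/96500 = 0.0006978 mol.
n(M) deposited = 0.0618 / 88.54 = 0.0006980 mol.
Electrons per atom = n(e⁻)/n(M) = 0.0006978 / 0.0006980 = 1.00 ≈ 1, so the ion is M⁺.

+1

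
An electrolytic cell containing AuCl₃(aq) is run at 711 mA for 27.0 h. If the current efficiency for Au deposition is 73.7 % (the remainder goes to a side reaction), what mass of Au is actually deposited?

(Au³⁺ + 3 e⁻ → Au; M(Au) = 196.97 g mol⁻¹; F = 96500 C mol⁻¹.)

Q = I·t = 0.7110 × 97200 = 69110 C.
n(e⁻) = 69110/96500 = 0.7162 mol; theoretically n(Au) = 0.7162/3 = 0.2387 mol, m_theo = 47.02 g.
At 73.7 % efficiency, m_actual = 0.737 × 47.02 = 34.7 g.

34.7 g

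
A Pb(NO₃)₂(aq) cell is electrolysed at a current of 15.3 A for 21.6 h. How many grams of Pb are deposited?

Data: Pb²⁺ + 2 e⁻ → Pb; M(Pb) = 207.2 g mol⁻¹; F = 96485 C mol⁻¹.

Q = I·t = 15.30 A × 77760 s = 1190000 C.
n(e⁻) = Q/F = 1190000 / 96485 = 12.33 mol.
Pb²⁺ + 2 e⁻ → Pb, so n(Pb) = n(e⁻)/2 = 6.165 mol.
m = n·M = 6.165 × 207.2 = 1280 g.

1280 g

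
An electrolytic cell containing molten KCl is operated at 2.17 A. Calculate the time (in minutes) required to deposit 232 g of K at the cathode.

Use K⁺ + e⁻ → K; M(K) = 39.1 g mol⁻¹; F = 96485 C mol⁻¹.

n(K) = m/M = 232 / 39.1 = 5.934 mol.
Each K atom requires 1 electron, so n(e⁻) = 1 × 5.934 = 5.934 mol.
Q = n(e⁻)·F = 5.934 × 96485 = 572500 C.
t = Q/I = 572500 / 2.170 A = 263800 s = 4400 min.

4400 min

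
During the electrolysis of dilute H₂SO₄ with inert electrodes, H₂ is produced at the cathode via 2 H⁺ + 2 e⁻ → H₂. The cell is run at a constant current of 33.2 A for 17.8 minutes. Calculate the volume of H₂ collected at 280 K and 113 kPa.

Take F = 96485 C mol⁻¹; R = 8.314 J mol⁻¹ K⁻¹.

Q = I·t = 33.20 A × 1068.0 s = 35460 C.
n(e⁻) = Q/F = 35460 / 96485 = 0.3675 mol.
2 electrons are transferred per H₂ molecule, so n(H₂) = 0.3675 / 2 = 0.1837 mol.
V = nRT/P = (0.1837 × 8.314 × 280) / (113 × 10³ Pa) = 0.00379 m³ = 3.79 L.

3.79 L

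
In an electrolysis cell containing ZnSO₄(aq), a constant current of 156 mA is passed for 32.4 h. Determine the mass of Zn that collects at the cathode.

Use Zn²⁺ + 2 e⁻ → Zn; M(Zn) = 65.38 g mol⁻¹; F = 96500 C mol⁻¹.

6.16 g

Q = I·t = 0.1560 A × 116640 s = 18200 C.
n(e⁻) = Q/F = 18200 / 96500 = 0.1886 mol.
Zn²⁺ + 2 e⁻ → Zn, so n(Zn) = n(e⁻)/2 = 0.09428 mol.
m = n·M = 0.09428 × 65.38 = 6.16 g.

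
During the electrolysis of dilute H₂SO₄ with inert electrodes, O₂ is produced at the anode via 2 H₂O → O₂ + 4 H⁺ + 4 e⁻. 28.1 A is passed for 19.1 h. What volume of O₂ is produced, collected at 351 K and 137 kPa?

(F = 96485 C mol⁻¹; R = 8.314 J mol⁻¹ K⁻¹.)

Q = I·t = 28.10 A × 68760 s = 1932000 C.
n(e⁻) = Q/F = 1932000 / 96485 = 20.03 mol.
4 electrons are transferred per O₂ molecule, so n(O₂) = 20.03 / 4 = 5.006 mol.
V = nRT/P = (5.006 × 8.314 × 351) / (137 × 10³ Pa) = 0.107 m³ = 107 L.

107 L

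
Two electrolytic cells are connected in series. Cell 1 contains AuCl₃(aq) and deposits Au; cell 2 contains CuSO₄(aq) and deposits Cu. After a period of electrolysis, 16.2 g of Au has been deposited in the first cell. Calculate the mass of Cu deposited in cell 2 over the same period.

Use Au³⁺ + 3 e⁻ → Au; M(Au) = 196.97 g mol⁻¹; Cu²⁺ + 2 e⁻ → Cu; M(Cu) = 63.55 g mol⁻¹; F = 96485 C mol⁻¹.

7.84 g

n(Au) = 16.2 / 196.97 = 0.08225 mol.
Since Au³⁺ + 3 e⁻ → Au, n(e⁻) passed = 3 × 0.08225 = 0.2467 mol.
Cells in series carry the same charge, so the same 0.2467 mol of electrons passes through cell 2.
Cu²⁺ + 2 e⁻ → Cu, so n(Cu) = 0.2467 / 2 = 0.1234 mol.
m(Cu) = 0.1234 × 63.55 = 7.84 g.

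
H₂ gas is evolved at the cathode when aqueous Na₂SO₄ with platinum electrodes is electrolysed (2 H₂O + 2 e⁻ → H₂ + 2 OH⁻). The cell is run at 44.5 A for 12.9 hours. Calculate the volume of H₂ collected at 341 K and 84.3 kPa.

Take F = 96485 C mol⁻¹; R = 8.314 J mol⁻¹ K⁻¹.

360 L

Q = I·t = 44.50 A × 46440 s = 2067000 C.
n(e⁻) = Q/F = 2067000 / 96485 = 21.42 mol.
2 electrons are transferred per H₂ molecule, so n(H₂) = 21.42 / 2 = 10.71 mol.
V = nRT/P = (10.71 × 8.314 × 341) / (84.3 × 10³ Pa) = 0.360 m³ = 360 L.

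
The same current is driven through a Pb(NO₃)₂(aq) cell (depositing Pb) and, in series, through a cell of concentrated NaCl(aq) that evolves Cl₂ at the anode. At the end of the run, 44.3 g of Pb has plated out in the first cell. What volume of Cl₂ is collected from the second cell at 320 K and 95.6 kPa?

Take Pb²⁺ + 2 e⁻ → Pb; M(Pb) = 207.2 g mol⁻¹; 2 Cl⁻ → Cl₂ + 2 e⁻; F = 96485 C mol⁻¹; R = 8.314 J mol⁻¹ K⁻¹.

n(Pb) = 44.3 / 207.2 = 0.2138 mol, so n(e⁻) = 2 × 0.2138 = 0.4276 mol.
The cells are in series, so the same 0.4276 mol of electrons passes through the second cell.
2 Cl⁻ → Cl₂ + 2 e⁻ — 2 mol e⁻ per mol Cl₂, so n(Cl₂) = 0.4276/2 = 0.2138 mol.
V = nRT/P = (0.2138 × 8.314 × 320) / (95.6 × 10³) = 0.00595 m³ = 5.95 L.

5.95 L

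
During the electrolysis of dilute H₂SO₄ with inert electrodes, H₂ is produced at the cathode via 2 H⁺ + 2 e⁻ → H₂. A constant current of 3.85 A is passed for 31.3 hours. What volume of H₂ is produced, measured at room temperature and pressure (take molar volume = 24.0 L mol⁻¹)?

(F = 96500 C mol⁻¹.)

Q = I·t = 3.850 A × 112680 s = 433800 C.
n(e⁻) = Q/F = 433800 / 96500 = 4.496 mol.
2 electrons are transferred per H₂ molecule, so n(H₂) = 4.496 / 2 = 2.248 mol.
V = n × V_m = 2.248 × 24.0 = 53.9 L.

53.9 L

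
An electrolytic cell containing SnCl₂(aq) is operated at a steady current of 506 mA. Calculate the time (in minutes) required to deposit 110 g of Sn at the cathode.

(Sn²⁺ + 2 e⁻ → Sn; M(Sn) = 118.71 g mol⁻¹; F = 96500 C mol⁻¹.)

5890 min

n(Sn) = m/M = 110 / 118.71 = 0.9266 mol.
Each Sn atom requires 2 electrons, so n(e⁻) = 2 × 0.9266 = 1.853 mol.
Q = n(e⁻)·F = 1.853 × 96500 = 178800 C.
t = Q/I = 178800 / 0.5060 A = 353400 s = 5890 min.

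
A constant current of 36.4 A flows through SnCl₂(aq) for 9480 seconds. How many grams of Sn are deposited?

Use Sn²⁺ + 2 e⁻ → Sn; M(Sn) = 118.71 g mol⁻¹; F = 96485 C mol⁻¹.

212 g

Q = I·t = 36.40 A × 9480.0 s = 345100 C.
n(e⁻) = Q/F = 345100 / 96485 = 3.576 mol.
Sn²⁺ + 2 e⁻ → Sn, so n(Sn) = n(e⁻)/2 = 1.788 mol.
m = n·M = 1.788 × 118.71 = 212 g.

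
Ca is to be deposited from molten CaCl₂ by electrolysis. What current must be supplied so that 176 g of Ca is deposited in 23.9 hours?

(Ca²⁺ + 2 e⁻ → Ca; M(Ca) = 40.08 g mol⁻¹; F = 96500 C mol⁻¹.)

n(Ca) = 176 / 40.08 = 4.391 mol.
n(e⁻) = 2 × 4.391 = 8.782 mol.
Q = n(e⁻)·F = 8.782 × 96500 = 847500 C.
I = Q/t = 847500 / 86040 s = 9.85 A.

9.85 A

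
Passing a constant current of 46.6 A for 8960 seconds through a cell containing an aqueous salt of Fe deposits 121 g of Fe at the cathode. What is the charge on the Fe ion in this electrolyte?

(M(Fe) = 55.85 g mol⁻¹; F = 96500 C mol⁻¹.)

Q = I·t = 46.60 A × 8960.0 s = 417500 C, so n(e⁻) = 417500/96500 = 4.327 mol.
n(Fe) deposited = 121 / 55.85 = 2.167 mol.
Electrons per atom = n(e⁻)/n(Fe) = 4.327 / 2.167 = 2.00 ≈ 2, so the ion is Fe²⁺.

+2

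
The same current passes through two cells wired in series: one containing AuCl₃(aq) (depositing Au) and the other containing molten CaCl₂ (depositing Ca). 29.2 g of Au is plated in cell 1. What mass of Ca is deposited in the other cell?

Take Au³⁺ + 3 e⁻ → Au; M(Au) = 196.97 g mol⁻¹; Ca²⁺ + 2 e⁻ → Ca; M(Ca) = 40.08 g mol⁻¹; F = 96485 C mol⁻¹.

n(Au) = 29.2 / 196.97 = 0.1482 mol.
Since Au³⁺ + 3 e⁻ → Au, n(e⁻) passed = 3 × 0.1482 = 0.4447 mol.
Cells in series carry the same charge, so the same 0.4447 mol of electrons passes through cell 2.
Ca²⁺ + 2 e⁻ → Ca, so n(Ca) = 0.4447 / 2 = 0.2224 mol.
m(Ca) = 0.2224 × 40.08 = 8.91 g.

8.91 g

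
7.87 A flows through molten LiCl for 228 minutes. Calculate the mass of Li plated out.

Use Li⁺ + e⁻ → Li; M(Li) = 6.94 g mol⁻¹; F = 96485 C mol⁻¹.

7.74 g

Q = I·t = 7.870 A × 13680 s = 107700 C.
n(e⁻) = Q/F = 107700 / 96485 = 1.116 mol.
Li⁺ + e⁻ → Li, so n(Li) = n(e⁻)/1 = 1.116 mol.
m = n·M = 1.116 × 6.94 = 7.74 g.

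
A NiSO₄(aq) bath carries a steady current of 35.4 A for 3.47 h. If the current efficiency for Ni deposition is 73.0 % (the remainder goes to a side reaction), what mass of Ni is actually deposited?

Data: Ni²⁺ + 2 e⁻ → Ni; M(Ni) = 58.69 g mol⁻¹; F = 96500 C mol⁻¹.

98.2 g

Q = I·t = 35.40 × 12492 = 442200 C.
n(e⁻) = 442200/96500 = 4.583 mol; theoretically n(Ni) = 4.583/2 = 2.291 mol, m_theo = 134.5 g.
At 73.0 % efficiency, m_actual = 0.730 × 134.5 = 98.2 g.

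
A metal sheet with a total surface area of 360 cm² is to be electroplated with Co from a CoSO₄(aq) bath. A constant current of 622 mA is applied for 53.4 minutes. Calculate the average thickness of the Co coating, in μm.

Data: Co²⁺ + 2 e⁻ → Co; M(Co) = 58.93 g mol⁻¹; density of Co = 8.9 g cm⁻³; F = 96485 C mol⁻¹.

Q = I·t = 0.6220 × 3204.0 = 1993 C; n(e⁻) = 0.02065 mol.
n(Co) = n(e⁻)/2 = 0.01033 mol, so m = 0.01033 × 58.93 = 0.6086 g.
Volume = m/ρ = 0.6086 / 8.9 = 0.06838 cm³.
Thickness = V/A = 0.06838 / 360 = 1.90 × 10⁻⁴ cm = 1.90 μm.

1.90 μm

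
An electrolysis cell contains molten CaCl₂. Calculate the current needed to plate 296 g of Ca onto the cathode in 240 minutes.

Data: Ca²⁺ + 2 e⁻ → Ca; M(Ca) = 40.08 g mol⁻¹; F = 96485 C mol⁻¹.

n(Ca) = 296 / 40.08 = 7.385 mol.
n(e⁻) = 2 × 7.385 = 14.77 mol.
Q = n(e⁻)·F = 14.77 × 96485 = 1425000 C.
I = Q/t = 1425000 / 14400 s = 99.0 A.

99.0 A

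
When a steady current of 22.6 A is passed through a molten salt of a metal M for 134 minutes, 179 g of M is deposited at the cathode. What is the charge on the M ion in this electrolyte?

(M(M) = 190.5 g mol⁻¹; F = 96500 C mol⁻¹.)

Q = I·t = 22.60 A × 8040.0 s = 181700 C, so n(e⁻) = 181700/96500 = 1.883 mol.
n(M) deposited = 179 / 190.5 = 0.9396 mol.
Electrons per atom = n(e⁻)/n(M) = 1.883 / 0.9396 = 2.00 ≈ 2, so the ion is M²⁺.

+2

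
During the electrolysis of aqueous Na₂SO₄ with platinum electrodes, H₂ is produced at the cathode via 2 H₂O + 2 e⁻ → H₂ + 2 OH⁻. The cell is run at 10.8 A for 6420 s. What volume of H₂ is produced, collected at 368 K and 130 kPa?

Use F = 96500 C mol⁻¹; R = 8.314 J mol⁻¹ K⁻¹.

8.46 L

Q = I·t = 10.80 A × 6420.0 s = 69340 C.
n(e⁻) = Q/F = 69340 / 96500 = 0.7185 mol.
2 electrons are transferred per H₂ molecule, so n(H₂) = 0.7185 / 2 = 0.3593 mol.
V = nRT/P = (0.3593 × 8.314 × 368) / (130 × 10³ Pa) = 0.00846 m³ = 8.46 L.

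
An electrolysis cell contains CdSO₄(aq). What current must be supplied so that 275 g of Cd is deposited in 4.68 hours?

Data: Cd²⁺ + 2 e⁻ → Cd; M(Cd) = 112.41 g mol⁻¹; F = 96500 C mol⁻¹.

n(Cd) = 275 / 112.41 = 2.446 mol.
n(e⁻) = 2 × 2.446 = 4.893 mol.
Q = n(e⁻)·F = 4.893 × 96500 = 472200 C.
I = Q/t = 472200 / 16848 s = 28.0 A.

28.0 A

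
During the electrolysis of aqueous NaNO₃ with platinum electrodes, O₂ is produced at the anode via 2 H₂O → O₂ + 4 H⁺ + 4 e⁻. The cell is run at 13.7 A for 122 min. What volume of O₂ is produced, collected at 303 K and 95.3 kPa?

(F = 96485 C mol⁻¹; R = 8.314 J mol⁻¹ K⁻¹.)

6.87 L

Q = I·t = 13.70 A × 7320.0 s = 100300 C.
n(e⁻) = Q/F = 100300 / 96485 = 1.039 mol.
4 electrons are transferred per O₂ molecule, so n(O₂) = 1.039 / 4 = 0.2598 mol.
V = nRT/P = (0.2598 × 8.314 × 303) / (95.3 × 10³ Pa) = 0.00687 m³ = 6.87 L.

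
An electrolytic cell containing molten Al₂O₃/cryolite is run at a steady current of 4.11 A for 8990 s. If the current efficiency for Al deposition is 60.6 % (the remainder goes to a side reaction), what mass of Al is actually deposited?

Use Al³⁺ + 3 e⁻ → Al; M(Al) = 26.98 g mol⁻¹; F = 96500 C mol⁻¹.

Q = I·t = 4.110 × 8990.0 = 36950 C.
n(e⁻) = 36950/96500 = 0.3829 mol; theoretically n(Al) = 0.3829/3 = 0.1276 mol, m_theo = 3.443 g.
At 60.6 % efficiency, m_actual = 0.606 × 3.443 = 2.09 g.

2.09 g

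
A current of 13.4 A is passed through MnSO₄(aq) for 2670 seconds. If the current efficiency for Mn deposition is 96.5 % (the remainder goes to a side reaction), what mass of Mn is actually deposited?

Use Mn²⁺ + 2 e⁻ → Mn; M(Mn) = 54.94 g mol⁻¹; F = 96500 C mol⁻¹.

9.83 g

Q = I·t = 13.40 × 2670.0 = 35780 C.
n(e⁻) = 35780/96500 = 0.3708 mol; theoretically n(Mn) = 0.3708/2 = 0.1854 mol, m_theo = 10.18 g.
At 96.5 % efficiency, m_actual = 0.965 × 10.18 = 9.83 g.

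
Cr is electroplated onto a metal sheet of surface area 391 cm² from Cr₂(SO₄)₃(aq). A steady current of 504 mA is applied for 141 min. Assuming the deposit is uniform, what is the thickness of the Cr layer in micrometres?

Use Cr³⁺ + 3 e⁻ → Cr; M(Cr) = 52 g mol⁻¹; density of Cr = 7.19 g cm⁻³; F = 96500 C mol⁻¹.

2.72 μm

Q = I·t = 0.5040 × 8460.0 = 4264 C; n(e⁻) = 0.04418 mol.
n(Cr) = n(e⁻)/3 = 0.01473 mol, so m = 0.01473 × 52 = 0.7659 g.
Volume = m/ρ = 0.7659 / 7.19 = 0.1065 cm³.
Thickness = V/A = 0.1065 / 391 = 2.72 × 10⁻⁴ cm = 2.72 μm.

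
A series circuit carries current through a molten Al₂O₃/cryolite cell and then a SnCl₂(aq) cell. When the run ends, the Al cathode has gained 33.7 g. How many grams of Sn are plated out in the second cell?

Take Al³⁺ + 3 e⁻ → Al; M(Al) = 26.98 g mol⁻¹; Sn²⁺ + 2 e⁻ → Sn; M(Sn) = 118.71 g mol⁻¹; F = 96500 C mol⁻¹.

222 g

n(Al) = 33.7 / 26.98 = 1.249 mol.
Since Al³⁺ + 3 e⁻ → Al, n(e⁻) passed = 3 × 1.249 = 3.747 mol.
Cells in series carry the same charge, so the same 3.747 mol of electrons passes through cell 2.
Sn²⁺ + 2 e⁻ → Sn, so n(Sn) = 3.747 / 2 = 1.874 mol.
m(Sn) = 1.874 × 118.71 = 222 g.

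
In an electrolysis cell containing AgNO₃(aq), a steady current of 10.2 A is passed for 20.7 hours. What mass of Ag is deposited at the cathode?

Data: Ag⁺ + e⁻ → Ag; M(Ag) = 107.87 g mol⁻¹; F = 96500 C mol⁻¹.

850 g

Q = I·t = 10.20 A × 74520 s = 760100 C.
n(e⁻) = Q/F = 760100 / 96500 = 7.877 mol.
Ag⁺ + e⁻ → Ag, so n(Ag) = n(e⁻)/1 = 7.877 mol.
m = n·M = 7.877 × 107.87 = 850 g.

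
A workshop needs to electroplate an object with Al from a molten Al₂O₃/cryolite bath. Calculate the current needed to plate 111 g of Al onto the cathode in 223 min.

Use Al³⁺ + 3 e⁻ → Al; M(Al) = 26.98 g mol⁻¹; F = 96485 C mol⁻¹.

89.0 A

n(Al) = 111 / 26.98 = 4.114 mol.
n(e⁻) = 3 × 4.114 = 12.34 mol.
Q = n(e⁻)·F = 12.34 × 96485 = 1191000 C.
I = Q/t = 1191000 / 13380 s = 89.0 A.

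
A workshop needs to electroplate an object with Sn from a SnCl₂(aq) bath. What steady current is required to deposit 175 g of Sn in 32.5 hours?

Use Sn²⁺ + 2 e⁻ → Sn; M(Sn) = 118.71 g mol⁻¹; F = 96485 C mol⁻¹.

2.43 A

n(Sn) = 175 / 118.71 = 1.474 mol.
n(e⁻) = 2 × 1.474 = 2.948 mol.
Q = n(e⁻)·F = 2.948 × 96485 = 284500 C.
I = Q/t = 284500 / 117000 s = 2.43 A.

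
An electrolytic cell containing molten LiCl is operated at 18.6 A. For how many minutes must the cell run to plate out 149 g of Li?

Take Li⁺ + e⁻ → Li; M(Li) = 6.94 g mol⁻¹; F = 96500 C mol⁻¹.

n(Li) = m/M = 149 / 6.94 = 21.47 mol.
Each Li atom requires 1 electron, so n(e⁻) = 1 × 21.47 = 21.47 mol.
Q = n(e⁻)·F = 21.47 × 96500 = 2072000 C.
t = Q/I = 2072000 / 18.60 A = 111400 s = 1860 min.

1860 min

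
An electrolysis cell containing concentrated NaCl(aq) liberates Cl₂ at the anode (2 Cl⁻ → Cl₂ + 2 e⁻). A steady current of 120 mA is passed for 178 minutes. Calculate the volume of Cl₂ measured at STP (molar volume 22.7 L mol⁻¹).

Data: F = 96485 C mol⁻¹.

Q = I·t = 0.1200 A × 10680 s = 1282 C.
n(e⁻) = Q/F = 1282 / 96485 = 0.01328 mol.
2 electrons are transferred per Cl₂ molecule, so n(Cl₂) = 0.01328 / 2 = 0.006641 mol.
V = n × V_m = 0.006641 × 22.7 = 0.151 L.

0.151 L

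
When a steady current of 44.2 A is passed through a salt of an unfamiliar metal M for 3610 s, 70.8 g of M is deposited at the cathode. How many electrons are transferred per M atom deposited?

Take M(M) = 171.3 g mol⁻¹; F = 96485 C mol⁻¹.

Q = I·t = 44.20 A × 3610.0 s = 159600 C, so n(e⁻) = 159600/96485 = 1.654 mol.
n(M) deposited = 70.8 / 171.3 = 0.4133 mol.
Electrons per atom = n(e⁻)/n(M) = 1.654 / 0.4133 = 4.00 ≈ 4, so the ion is M⁴⁺.

4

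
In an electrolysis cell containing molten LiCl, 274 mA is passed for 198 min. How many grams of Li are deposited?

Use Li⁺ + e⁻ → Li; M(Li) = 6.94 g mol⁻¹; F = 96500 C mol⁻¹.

0.234 g

Q = I·t = 0.2740 A × 11880 s = 3255 C.
n(e⁻) = Q/F = 3255 / 96500 = 0.03373 mol.
Li⁺ + e⁻ → Li, so n(Li) = n(e⁻)/1 = 0.03373 mol.
m = n·M = 0.03373 × 6.94 = 0.234 g.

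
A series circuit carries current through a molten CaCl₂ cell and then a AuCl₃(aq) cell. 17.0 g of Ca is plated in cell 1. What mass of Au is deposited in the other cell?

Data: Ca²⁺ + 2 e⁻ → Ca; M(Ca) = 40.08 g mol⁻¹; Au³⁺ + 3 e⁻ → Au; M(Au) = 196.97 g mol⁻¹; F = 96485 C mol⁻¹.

55.7 g

n(Ca) = 17.0 / 40.08 = 0.4242 mol.
Since Ca²⁺ + 2 e⁻ → Ca, n(e⁻) passed = 2 × 0.4242 = 0.8483 mol.
Cells in series carry the same charge, so the same 0.8483 mol of electrons passes through cell 2.
Au³⁺ + 3 e⁻ → Au, so n(Au) = 0.8483 / 3 = 0.2828 mol.
m(Au) = 0.2828 × 196.97 = 55.7 g.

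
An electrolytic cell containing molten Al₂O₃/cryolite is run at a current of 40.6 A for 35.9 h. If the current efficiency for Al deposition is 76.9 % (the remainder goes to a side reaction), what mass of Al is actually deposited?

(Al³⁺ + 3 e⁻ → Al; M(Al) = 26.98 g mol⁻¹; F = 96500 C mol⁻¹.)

Q = I·t = 40.60 × 129240 = 5247000 C.
n(e⁻) = 5247000/96500 = 54.37 mol; theoretically n(Al) = 54.37/3 = 18.12 mol, m_theo = 489.0 g.
At 76.9 % efficiency, m_actual = 0.769 × 489.0 = 376 g.

376 g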